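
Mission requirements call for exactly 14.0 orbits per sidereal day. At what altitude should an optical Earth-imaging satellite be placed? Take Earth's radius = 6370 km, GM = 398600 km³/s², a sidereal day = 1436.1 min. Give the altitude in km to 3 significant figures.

889 km

Required period T = 86166 / 14.0 = 6154.7 s.
From T = 2π√(a³/μ): a = (μ T²/4π²)^(1/3) = (398600 × 6154.7² / 4π²)^(1/3) = 7259 km.
Altitude h = a − R = 7259 − 6370 = 889 km.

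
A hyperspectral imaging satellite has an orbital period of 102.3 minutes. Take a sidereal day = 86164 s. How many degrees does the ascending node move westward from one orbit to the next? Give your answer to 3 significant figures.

25.6°

T = 102.3 min = 6138.0 s.
During one orbit Earth rotates (6138.0 / 86164) × 360° = 25.65°.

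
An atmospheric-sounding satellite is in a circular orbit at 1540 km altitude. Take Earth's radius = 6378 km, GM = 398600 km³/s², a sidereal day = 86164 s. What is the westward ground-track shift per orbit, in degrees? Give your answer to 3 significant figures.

29.3°

Semi-major axis a = 6378 + 1540 = 7918 km. Period T = 2π√(a³/μ) = 2π√(7918³/398600) = 7011.9 s = 116.86 min.
During one orbit Earth rotates (7011.9 / 86164) × 360° = 29.30°.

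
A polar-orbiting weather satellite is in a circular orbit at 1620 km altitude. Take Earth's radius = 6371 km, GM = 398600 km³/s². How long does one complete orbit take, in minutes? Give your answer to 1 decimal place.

Semi-major axis a = 6371 + 1620 = 7991 km. Period T = 2π√(a³/μ) = 2π√(7991³/398600) = 7109.1 s = 118.48 min.

118.5 min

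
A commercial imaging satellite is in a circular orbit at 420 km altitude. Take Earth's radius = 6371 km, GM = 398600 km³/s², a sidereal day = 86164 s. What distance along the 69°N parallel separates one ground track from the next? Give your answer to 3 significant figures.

927 km

Semi-major axis a = 6371 + 420 = 6791 km. Period T = 2π√(a³/μ) = 2π√(6791³/398600) = 5569.4 s = 92.82 min.
Node shift per orbit = (5569.4/86164) × 360° = 23.27°.
Equatorial spacing = 23.27 × 111.2 km/° = 2587 km.
At 69° latitude, spacing = 2587 × cos(69°) = 927 km.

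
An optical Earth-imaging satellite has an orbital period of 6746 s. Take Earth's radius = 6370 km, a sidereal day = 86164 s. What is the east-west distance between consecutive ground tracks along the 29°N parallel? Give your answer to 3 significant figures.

2740 km

Node shift per orbit = (6746.0/86164) × 360° = 28.19°.
Equatorial spacing = 28.19 × 111.2 km/° = 3134 km.
At 29° latitude, spacing = 3134 × cos(29°) = 2741 km.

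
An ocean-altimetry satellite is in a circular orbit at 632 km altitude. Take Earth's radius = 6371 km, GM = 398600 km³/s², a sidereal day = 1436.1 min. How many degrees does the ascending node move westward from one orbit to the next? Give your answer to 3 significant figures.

24.4°

Semi-major axis a = 6371 + 632 = 7003 km. Period T = 2π√(a³/μ) = 2π√(7003³/398600) = 5832.3 s = 97.20 min.
During one orbit Earth rotates (5832.3 / 86166) × 360° = 24.37°.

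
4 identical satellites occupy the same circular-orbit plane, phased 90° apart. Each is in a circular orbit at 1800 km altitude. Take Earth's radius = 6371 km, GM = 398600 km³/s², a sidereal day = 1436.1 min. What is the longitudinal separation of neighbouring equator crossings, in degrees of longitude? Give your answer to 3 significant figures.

Semi-major axis a = 6371 + 1800 = 8171 km. Period T = 2π√(a³/μ) = 2π√(8171³/398600) = 7350.6 s = 122.51 min.
Single-satellite node shift = (7350.6/86166) × 360° = 30.71°.
With 4 satellites evenly phased, successive equator crossings are 30.71/4 = 7.678° apart.

7.68°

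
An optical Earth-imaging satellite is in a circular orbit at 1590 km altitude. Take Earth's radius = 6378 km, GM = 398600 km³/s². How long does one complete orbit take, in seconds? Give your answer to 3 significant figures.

7080 seconds

Semi-major axis a = 6378 + 1590 = 7968 km. Period T = 2π√(a³/μ) = 2π√(7968³/398600) = 7078.4 s = 117.97 min.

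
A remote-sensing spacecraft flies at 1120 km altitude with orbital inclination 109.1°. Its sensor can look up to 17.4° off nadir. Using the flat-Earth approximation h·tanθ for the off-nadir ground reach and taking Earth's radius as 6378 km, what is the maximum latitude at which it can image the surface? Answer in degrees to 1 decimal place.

Retrograde orbit: the ground track reaches ±(180° − i) = ±(180 − 109.1) = ±70.9°.
Sensor half-swath on the ground ≈ 1120·tan(17.4°) = 351 km = 3.15° of latitude.
Maximum observable latitude ≈ 70.9 + 3.15 = 74.1°.

74.1°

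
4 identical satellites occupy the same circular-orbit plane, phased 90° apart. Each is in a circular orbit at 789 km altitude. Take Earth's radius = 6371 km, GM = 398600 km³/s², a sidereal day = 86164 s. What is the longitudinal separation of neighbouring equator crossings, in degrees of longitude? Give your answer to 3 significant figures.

Semi-major axis a = 6371 + 789 = 7160 km. Period T = 2π√(a³/μ) = 2π√(7160³/398600) = 6029.5 s = 100.49 min.
Single-satellite node shift = (6029.5/86164) × 360° = 25.19°.
With 4 satellites evenly phased, successive equator crossings are 25.19/4 = 6.298° apart.

6.30°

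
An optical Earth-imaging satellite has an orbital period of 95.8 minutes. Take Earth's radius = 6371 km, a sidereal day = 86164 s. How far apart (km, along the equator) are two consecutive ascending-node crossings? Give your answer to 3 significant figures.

2670 km

T = 95.8 min = 5748.0 s.
During one orbit Earth rotates (5748.0 / 86164) × 360° = 24.02°.
At the equator that is 24.02° × (2π·6371/360) km/° = 24.02 × 111.2 = 2670 km.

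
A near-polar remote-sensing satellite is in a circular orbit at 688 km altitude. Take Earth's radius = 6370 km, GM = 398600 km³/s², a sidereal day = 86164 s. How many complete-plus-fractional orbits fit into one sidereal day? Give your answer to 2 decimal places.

14.60

Semi-major axis a = 6370 + 688 = 7058 km. Period T = 2π√(a³/μ) = 2π√(7058³/398600) = 5901.1 s = 98.35 min.
Orbits per sidereal day = 86164 / 5901.1 = 14.601.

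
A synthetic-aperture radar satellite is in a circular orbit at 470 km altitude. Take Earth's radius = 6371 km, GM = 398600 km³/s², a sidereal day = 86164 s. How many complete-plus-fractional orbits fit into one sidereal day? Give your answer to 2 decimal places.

Semi-major axis a = 6371 + 470 = 6841 km. Period T = 2π√(a³/μ) = 2π√(6841³/398600) = 5631.1 s = 93.85 min.
Orbits per sidereal day = 86164 / 5631.1 = 15.302.

15.30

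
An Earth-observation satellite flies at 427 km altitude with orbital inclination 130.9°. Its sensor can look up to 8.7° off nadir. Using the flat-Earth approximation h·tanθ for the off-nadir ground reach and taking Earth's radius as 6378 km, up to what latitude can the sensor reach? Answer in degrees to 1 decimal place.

49.7°

Retrograde orbit: the ground track reaches ±(180° − i) = ±(180 − 130.9) = ±49.1°.
Sensor half-swath on the ground ≈ 427·tan(8.7°) = 65 km = 0.59° of latitude.
Maximum observable latitude ≈ 49.1 + 0.59 = 49.7°.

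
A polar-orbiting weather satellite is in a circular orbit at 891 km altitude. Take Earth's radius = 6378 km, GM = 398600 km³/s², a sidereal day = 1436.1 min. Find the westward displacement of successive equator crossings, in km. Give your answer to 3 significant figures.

2870 km

Semi-major axis a = 6378 + 891 = 7269 km. Period T = 2π√(a³/μ) = 2π√(7269³/398600) = 6167.7 s = 102.79 min.
During one orbit Earth rotates (6167.7 / 86166) × 360° = 25.77°.
At the equator that is 25.77° × (2π·6378/360) km/° = 25.77 × 111.3 = 2868 km.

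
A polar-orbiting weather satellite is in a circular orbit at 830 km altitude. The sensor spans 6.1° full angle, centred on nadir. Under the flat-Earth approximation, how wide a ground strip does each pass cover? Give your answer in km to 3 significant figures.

Half-angle = 6.1°/2 = 3.05°.
Swath width ≈ 2h·tan(θ/2) = 2 × 830 × tan(3.05°) = 88.4 km.

88.4 km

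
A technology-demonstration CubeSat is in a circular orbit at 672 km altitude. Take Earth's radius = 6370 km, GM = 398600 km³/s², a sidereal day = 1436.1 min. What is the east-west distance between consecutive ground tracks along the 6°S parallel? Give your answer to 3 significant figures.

Semi-major axis a = 6370 + 672 = 7042 km. Period T = 2π√(a³/μ) = 2π√(7042³/398600) = 5881.1 s = 98.02 min.
Node shift per orbit = (5881.1/86166) × 360° = 24.57°.
Equatorial spacing = 24.57 × 111.2 km/° = 2732 km.
At 6° latitude, spacing = 2732 × cos(6°) = 2717 km.

2720 km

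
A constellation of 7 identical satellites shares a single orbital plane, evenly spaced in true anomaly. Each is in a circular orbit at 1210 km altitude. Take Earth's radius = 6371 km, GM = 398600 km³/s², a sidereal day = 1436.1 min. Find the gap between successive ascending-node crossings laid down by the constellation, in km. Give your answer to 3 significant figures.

Semi-major axis a = 6371 + 1210 = 7581 km. Period T = 2π√(a³/μ) = 2π√(7581³/398600) = 6569.0 s = 109.48 min.
Single-satellite node shift = (6569.0/86166) × 360° = 27.45°.
With 7 satellites evenly phased, successive equator crossings are 27.45/7 = 3.921° apart.
That is 3.921 × 111.2 = 436 km at the equator.

436 km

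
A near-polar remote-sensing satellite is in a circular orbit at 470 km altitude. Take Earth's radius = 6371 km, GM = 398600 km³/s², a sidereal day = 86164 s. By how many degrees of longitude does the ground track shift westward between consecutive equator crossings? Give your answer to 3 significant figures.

Semi-major axis a = 6371 + 470 = 6841 km. Period T = 2π√(a³/μ) = 2π√(6841³/398600) = 5631.1 s = 93.85 min.
During one orbit Earth rotates (5631.1 / 86164) × 360° = 23.53°.

23.5°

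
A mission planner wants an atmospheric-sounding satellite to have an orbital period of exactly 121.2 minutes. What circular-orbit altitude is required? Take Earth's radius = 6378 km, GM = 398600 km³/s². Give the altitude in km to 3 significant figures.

T = 121.2 min = 7272.0 s.
From T = 2π√(a³/μ): a = (μ T²/4π²)^(1/3) = (398600 × 7272.0² / 4π²)^(1/3) = 8113 km.
Altitude h = a − R = 8113 − 6378 = 1735 km.

1730 km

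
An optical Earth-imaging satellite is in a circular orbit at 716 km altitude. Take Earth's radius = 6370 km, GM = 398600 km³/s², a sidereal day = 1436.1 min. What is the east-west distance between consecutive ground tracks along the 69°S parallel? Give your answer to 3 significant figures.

Semi-major axis a = 6370 + 716 = 7086 km. Period T = 2π√(a³/μ) = 2π√(7086³/398600) = 5936.3 s = 98.94 min.
Node shift per orbit = (5936.3/86166) × 360° = 24.80°.
Equatorial spacing = 24.80 × 111.2 km/° = 2757 km.
At 69° latitude, spacing = 2757 × cos(69°) = 988 km.

988 km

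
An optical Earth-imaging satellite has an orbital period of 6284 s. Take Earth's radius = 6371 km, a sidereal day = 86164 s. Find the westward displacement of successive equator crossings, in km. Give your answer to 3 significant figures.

During one orbit Earth rotates (6284.0 / 86164) × 360° = 26.26°.
At the equator that is 26.26° × (2π·6371/360) km/° = 26.26 × 111.2 = 2919 km.

2920 km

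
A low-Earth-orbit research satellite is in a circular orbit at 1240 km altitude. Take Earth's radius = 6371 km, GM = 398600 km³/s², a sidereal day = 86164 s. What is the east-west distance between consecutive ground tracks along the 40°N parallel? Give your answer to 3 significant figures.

2350 km

Semi-major axis a = 6371 + 1240 = 7611 km. Period T = 2π√(a³/μ) = 2π√(7611³/398600) = 6608.1 s = 110.13 min.
Node shift per orbit = (6608.1/86164) × 360° = 27.61°.
Equatorial spacing = 27.61 × 111.2 km/° = 3070 km.
At 40° latitude, spacing = 3070 × cos(40°) = 2352 km.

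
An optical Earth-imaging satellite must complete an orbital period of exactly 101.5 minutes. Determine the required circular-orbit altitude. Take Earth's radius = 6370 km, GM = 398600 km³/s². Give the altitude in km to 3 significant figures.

838 km

T = 101.5 min = 6090.0 s.
From T = 2π√(a³/μ): a = (μ T²/4π²)^(1/3) = (398600 × 6090.0² / 4π²)^(1/3) = 7208 km.
Altitude h = a − R = 7208 − 6370 = 838 km.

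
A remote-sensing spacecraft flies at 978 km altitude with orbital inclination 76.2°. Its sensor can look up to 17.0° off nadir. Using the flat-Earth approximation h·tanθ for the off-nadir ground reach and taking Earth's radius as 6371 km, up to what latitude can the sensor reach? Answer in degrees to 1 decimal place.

For a prograde orbit the ground track reaches latitude ±i = ±76.2°.
Sensor half-swath on the ground ≈ 978·tan(17.0°) = 299 km = 2.69° of latitude.
Maximum observable latitude ≈ 76.2 + 2.69 = 78.9°.

78.9°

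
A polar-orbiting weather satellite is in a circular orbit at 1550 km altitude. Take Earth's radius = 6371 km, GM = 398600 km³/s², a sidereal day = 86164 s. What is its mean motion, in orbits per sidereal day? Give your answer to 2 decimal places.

12.28

Semi-major axis a = 6371 + 1550 = 7921 km. Period T = 2π√(a³/μ) = 2π√(7921³/398600) = 7015.9 s = 116.93 min.
Orbits per sidereal day = 86164 / 7015.9 = 12.281.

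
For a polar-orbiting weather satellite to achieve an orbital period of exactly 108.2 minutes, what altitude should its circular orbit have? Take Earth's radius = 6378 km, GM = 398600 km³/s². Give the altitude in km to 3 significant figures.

T = 108.2 min = 6492.0 s.
From T = 2π√(a³/μ): a = (μ T²/4π²)^(1/3) = (398600 × 6492.0² / 4π²)^(1/3) = 7522 km.
Altitude h = a − R = 7522 − 6378 = 1144 km.

1140 km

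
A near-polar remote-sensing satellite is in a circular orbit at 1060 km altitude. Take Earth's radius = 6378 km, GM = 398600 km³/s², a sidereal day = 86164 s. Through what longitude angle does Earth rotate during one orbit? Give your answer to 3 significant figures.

26.7°

Semi-major axis a = 6378 + 1060 = 7438 km. Period T = 2π√(a³/μ) = 2π√(7438³/398600) = 6384.0 s = 106.40 min.
During one orbit Earth rotates (6384.0 / 86164) × 360° = 26.67°.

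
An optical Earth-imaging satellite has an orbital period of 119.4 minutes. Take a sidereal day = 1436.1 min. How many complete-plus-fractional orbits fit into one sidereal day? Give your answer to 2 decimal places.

T = 119.4 min = 7164.0 s.
Orbits per sidereal day = 86166 / 7164.0 = 12.028.

12.03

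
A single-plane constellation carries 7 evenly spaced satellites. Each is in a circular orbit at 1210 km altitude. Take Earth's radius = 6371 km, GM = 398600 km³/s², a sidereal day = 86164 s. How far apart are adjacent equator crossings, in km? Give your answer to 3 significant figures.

Semi-major axis a = 6371 + 1210 = 7581 km. Period T = 2π√(a³/μ) = 2π√(7581³/398600) = 6569.0 s = 109.48 min.
Single-satellite node shift = (6569.0/86164) × 360° = 27.45°.
With 7 satellites evenly phased, successive equator crossings are 27.45/7 = 3.921° apart.
That is 3.921 × 111.2 = 436 km at the equator.

436 km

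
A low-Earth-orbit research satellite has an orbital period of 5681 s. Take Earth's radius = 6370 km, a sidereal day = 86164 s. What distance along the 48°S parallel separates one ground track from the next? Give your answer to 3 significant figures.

Node shift per orbit = (5681.0/86164) × 360° = 23.74°.
Equatorial spacing = 23.74 × 111.2 km/° = 2639 km.
At 48° latitude, spacing = 2639 × cos(48°) = 1766 km.

1770 km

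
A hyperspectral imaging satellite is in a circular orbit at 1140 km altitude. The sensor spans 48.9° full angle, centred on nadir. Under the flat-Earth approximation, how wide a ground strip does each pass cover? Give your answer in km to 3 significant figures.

1040 km

Half-angle = 48.9°/2 = 24.45°.
Swath width ≈ 2h·tan(θ/2) = 2 × 1140 × tan(24.45°) = 1036.7 km.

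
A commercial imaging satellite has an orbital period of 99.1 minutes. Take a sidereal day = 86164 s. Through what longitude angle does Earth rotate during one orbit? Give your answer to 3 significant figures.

T = 99.1 min = 5946.0 s.
During one orbit Earth rotates (5946.0 / 86164) × 360° = 24.84°.

24.8°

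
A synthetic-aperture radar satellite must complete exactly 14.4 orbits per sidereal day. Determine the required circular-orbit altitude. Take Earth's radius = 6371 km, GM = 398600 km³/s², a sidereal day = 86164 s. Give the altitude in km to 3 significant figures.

Required period T = 86164 / 14.4 = 5983.6 s.
From T = 2π√(a³/μ): a = (μ T²/4π²)^(1/3) = (398600 × 5983.6² / 4π²)^(1/3) = 7124 km.
Altitude h = a − R = 7124 − 6371 = 753 km.

753 km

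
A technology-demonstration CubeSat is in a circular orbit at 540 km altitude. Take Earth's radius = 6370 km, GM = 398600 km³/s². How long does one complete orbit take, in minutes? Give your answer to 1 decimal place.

Semi-major axis a = 6370 + 540 = 6910 km. Period T = 2π√(a³/μ) = 2π√(6910³/398600) = 5716.5 s = 95.27 min.

95.3 min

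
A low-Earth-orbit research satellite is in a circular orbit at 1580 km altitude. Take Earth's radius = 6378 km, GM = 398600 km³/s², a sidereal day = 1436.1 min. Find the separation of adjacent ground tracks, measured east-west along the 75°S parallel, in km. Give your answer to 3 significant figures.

Semi-major axis a = 6378 + 1580 = 7958 km. Period T = 2π√(a³/μ) = 2π√(7958³/398600) = 7065.1 s = 117.75 min.
Node shift per orbit = (7065.1/86166) × 360° = 29.52°.
Equatorial spacing = 29.52 × 111.3 km/° = 3286 km.
At 75° latitude, spacing = 3286 × cos(75°) = 850 km.

850 km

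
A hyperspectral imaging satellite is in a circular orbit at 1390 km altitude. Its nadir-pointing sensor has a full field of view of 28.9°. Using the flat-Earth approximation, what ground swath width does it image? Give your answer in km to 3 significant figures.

Half-angle = 28.9°/2 = 14.45°.
Swath width ≈ 2h·tan(θ/2) = 2 × 1390 × tan(14.45°) = 716.4 km.

716 km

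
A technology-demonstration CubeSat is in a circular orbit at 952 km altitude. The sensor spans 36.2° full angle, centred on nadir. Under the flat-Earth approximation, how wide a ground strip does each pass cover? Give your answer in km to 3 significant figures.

Half-angle = 36.2°/2 = 18.1°.
Swath width ≈ 2h·tan(θ/2) = 2 × 952 × tan(18.1°) = 622.3 km.

622 km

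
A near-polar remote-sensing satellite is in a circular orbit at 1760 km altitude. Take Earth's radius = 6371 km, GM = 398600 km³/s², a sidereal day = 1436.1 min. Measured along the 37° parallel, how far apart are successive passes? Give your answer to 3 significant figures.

2710 km

Semi-major axis a = 6371 + 1760 = 8131 km. Period T = 2π√(a³/μ) = 2π√(8131³/398600) = 7296.7 s = 121.61 min.
Node shift per orbit = (7296.7/86166) × 360° = 30.49°.
Equatorial spacing = 30.49 × 111.2 km/° = 3390 km.
At 37° latitude, spacing = 3390 × cos(37°) = 2707 km.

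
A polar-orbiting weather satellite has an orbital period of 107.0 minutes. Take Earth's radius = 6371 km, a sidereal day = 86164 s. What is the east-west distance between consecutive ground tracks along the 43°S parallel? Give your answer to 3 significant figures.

2180 km

T = 107.0 min = 6420.0 s.
Node shift per orbit = (6420.0/86164) × 360° = 26.82°.
Equatorial spacing = 26.82 × 111.2 km/° = 2983 km.
At 43° latitude, spacing = 2983 × cos(43°) = 2181 km.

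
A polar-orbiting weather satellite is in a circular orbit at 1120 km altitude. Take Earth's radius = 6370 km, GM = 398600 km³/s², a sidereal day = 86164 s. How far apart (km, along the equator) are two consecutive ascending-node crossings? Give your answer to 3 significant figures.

3000 km

Semi-major axis a = 6370 + 1120 = 7490 km. Period T = 2π√(a³/μ) = 2π√(7490³/398600) = 6451.1 s = 107.52 min.
During one orbit Earth rotates (6451.1 / 86164) × 360° = 26.95°.
At the equator that is 26.95° × (2π·6370/360) km/° = 26.95 × 111.2 = 2997 km.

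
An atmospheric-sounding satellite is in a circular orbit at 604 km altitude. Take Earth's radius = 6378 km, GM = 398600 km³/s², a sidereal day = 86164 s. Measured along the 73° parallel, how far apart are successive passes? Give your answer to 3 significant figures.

Semi-major axis a = 6378 + 604 = 6982 km. Period T = 2π√(a³/μ) = 2π√(6982³/398600) = 5806.1 s = 96.77 min.
Node shift per orbit = (5806.1/86164) × 360° = 24.26°.
Equatorial spacing = 24.26 × 111.3 km/° = 2700 km.
At 73° latitude, spacing = 2700 × cos(73°) = 790 km.

790 km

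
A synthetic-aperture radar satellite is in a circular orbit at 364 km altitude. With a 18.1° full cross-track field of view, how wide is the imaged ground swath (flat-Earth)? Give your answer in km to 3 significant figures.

116 km

Half-angle = 18.1°/2 = 9.05°.
Swath width ≈ 2h·tan(θ/2) = 2 × 364 × tan(9.05°) = 116.0 km.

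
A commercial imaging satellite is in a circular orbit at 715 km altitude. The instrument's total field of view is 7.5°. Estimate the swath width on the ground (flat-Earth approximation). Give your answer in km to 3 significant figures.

93.7 km

Half-angle = 7.5°/2 = 3.75°.
Swath width ≈ 2h·tan(θ/2) = 2 × 715 × tan(3.75°) = 93.7 km.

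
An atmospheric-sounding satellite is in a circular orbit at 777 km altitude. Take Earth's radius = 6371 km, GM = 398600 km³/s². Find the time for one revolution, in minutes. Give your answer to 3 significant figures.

Semi-major axis a = 6371 + 777 = 7148 km. Period T = 2π√(a³/μ) = 2π√(7148³/398600) = 6014.3 s = 100.24 min.

100 min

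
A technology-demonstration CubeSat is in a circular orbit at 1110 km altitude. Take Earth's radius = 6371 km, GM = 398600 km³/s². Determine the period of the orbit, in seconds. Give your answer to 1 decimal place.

6439.5 seconds

Semi-major axis a = 6371 + 1110 = 7481 km. Period T = 2π√(a³/μ) = 2π√(7481³/398600) = 6439.5 s = 107.32 min.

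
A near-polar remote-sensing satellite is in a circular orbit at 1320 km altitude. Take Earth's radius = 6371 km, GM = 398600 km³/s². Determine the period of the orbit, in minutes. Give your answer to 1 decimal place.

Semi-major axis a = 6371 + 1320 = 7691 km. Period T = 2π√(a³/μ) = 2π√(7691³/398600) = 6712.5 s = 111.88 min.

111.9 min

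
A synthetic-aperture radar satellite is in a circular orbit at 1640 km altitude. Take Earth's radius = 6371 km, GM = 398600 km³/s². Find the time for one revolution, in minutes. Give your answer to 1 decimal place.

118.9 min

Semi-major axis a = 6371 + 1640 = 8011 km. Period T = 2π√(a³/μ) = 2π√(8011³/398600) = 7135.8 s = 118.93 min.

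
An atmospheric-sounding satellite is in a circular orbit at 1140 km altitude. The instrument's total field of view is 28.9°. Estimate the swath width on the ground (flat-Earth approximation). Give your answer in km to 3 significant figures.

588 km

Half-angle = 28.9°/2 = 14.45°.
Swath width ≈ 2h·tan(θ/2) = 2 × 1140 × tan(14.45°) = 587.5 km.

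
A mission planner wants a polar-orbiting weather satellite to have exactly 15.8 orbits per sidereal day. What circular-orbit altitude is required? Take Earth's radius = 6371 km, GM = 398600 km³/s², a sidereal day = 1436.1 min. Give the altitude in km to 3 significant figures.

325 km

Required period T = 86166 / 15.8 = 5453.5 s.
From T = 2π√(a³/μ): a = (μ T²/4π²)^(1/3) = (398600 × 5453.5² / 4π²)^(1/3) = 6696 km.
Altitude h = a − R = 6696 − 6371 = 325 km.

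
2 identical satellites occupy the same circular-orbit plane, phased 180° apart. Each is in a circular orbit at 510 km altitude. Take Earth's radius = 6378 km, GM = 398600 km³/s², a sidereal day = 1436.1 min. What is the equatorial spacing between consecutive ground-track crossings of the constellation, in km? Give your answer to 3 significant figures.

1320 km

Semi-major axis a = 6378 + 510 = 6888 km. Period T = 2π√(a³/μ) = 2π√(6888³/398600) = 5689.2 s = 94.82 min.
Single-satellite node shift = (5689.2/86166) × 360° = 23.77°.
With 2 satellites evenly phased, successive equator crossings are 23.77/2 = 11.885° apart.
That is 11.885 × 111.3 = 1323 km at the equator.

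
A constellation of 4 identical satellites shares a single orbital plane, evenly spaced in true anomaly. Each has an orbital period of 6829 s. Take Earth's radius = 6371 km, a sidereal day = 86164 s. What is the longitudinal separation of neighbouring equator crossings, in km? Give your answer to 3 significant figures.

793 km

Single-satellite node shift = (6829.0/86164) × 360° = 28.53°.
With 4 satellites evenly phased, successive equator crossings are 28.53/4 = 7.133° apart.
That is 7.133 × 111.2 = 793 km at the equator.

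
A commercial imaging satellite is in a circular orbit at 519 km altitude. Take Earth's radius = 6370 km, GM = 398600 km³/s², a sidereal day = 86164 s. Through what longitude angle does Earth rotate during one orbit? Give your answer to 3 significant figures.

Semi-major axis a = 6370 + 519 = 6889 km. Period T = 2π√(a³/μ) = 2π√(6889³/398600) = 5690.4 s = 94.84 min.
During one orbit Earth rotates (5690.4 / 86164) × 360° = 23.78°.

23.8°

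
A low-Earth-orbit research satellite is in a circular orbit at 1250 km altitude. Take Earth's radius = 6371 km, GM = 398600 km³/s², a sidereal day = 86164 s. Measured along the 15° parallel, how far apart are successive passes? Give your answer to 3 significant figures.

2970 km

Semi-major axis a = 6371 + 1250 = 7621 km. Period T = 2π√(a³/μ) = 2π√(7621³/398600) = 6621.1 s = 110.35 min.
Node shift per orbit = (6621.1/86164) × 360° = 27.66°.
Equatorial spacing = 27.66 × 111.2 km/° = 3076 km.
At 15° latitude, spacing = 3076 × cos(15°) = 2971 km.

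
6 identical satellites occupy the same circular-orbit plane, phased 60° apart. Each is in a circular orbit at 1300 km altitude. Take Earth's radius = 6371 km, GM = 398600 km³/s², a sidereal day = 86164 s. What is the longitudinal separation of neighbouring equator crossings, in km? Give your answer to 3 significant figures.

Semi-major axis a = 6371 + 1300 = 7671 km. Period T = 2π√(a³/μ) = 2π√(7671³/398600) = 6686.4 s = 111.44 min.
Single-satellite node shift = (6686.4/86164) × 360° = 27.94°.
With 6 satellites evenly phased, successive equator crossings are 27.94/6 = 4.656° apart.
That is 4.656 × 111.2 = 518 km at the equator.

518 km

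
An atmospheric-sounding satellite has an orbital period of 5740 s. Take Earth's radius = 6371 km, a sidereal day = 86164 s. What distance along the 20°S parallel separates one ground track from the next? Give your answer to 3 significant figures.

Node shift per orbit = (5740.0/86164) × 360° = 23.98°.
Equatorial spacing = 23.98 × 111.2 km/° = 2667 km.
At 20° latitude, spacing = 2667 × cos(20°) = 2506 km.

2510 km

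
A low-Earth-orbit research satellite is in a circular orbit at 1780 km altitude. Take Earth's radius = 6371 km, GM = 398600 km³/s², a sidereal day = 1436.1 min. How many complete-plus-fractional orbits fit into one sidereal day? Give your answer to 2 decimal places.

Semi-major axis a = 6371 + 1780 = 8151 km. Period T = 2π√(a³/μ) = 2π√(8151³/398600) = 7323.6 s = 122.06 min.
Orbits per sidereal day = 86166 / 7323.6 = 11.765.

11.77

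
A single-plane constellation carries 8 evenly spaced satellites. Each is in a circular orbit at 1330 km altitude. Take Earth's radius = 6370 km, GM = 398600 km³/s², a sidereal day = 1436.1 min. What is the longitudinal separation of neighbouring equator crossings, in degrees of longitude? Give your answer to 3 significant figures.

Semi-major axis a = 6370 + 1330 = 7700 km. Period T = 2π√(a³/μ) = 2π√(7700³/398600) = 6724.3 s = 112.07 min.
Single-satellite node shift = (6724.3/86166) × 360° = 28.09°.
With 8 satellites evenly phased, successive equator crossings are 28.09/8 = 3.512° apart.

3.51°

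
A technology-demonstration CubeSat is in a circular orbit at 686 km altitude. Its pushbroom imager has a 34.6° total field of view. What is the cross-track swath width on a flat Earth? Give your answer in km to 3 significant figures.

427 km

Half-angle = 34.6°/2 = 17.3°.
Swath width ≈ 2h·tan(θ/2) = 2 × 686 × tan(17.3°) = 427.3 km.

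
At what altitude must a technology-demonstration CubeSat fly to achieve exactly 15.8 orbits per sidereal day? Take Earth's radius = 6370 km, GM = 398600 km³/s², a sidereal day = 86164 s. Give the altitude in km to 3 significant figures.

326 km

Required period T = 86164 / 15.8 = 5453.4 s.
From T = 2π√(a³/μ): a = (μ T²/4π²)^(1/3) = (398600 × 5453.4² / 4π²)^(1/3) = 6696 km.
Altitude h = a − R = 6696 − 6370 = 326 km.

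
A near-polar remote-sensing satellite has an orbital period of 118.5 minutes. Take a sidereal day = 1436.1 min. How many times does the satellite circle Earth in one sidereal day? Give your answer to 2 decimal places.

T = 118.5 min = 7110.0 s.
Orbits per sidereal day = 86166 / 7110.0 = 12.119.

12.12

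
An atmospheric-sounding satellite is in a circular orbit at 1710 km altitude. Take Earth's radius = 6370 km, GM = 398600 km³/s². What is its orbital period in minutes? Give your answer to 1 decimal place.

Semi-major axis a = 6370 + 1710 = 8080 km. Period T = 2π√(a³/μ) = 2π√(8080³/398600) = 7228.2 s = 120.47 min.

120.5 min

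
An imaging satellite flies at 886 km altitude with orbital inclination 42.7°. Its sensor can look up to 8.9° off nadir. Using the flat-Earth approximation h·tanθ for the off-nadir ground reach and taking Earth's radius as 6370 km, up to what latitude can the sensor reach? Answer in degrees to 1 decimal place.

43.9°

For a prograde orbit the ground track reaches latitude ±i = ±42.7°.
Sensor half-swath on the ground ≈ 886·tan(8.9°) = 139 km = 1.25° of latitude.
Maximum observable latitude ≈ 42.7 + 1.25 = 43.9°.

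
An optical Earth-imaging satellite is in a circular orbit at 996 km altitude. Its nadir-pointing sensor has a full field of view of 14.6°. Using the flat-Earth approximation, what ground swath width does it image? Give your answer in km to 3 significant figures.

Half-angle = 14.6°/2 = 7.3°.
Swath width ≈ 2h·tan(θ/2) = 2 × 996 × tan(7.3°) = 255.2 km.

255 km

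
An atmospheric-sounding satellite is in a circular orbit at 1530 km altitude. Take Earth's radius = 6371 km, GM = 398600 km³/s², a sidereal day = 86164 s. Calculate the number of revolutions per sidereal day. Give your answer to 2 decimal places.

12.33

Semi-major axis a = 6371 + 1530 = 7901 km. Period T = 2π√(a³/μ) = 2π√(7901³/398600) = 6989.3 s = 116.49 min.
Orbits per sidereal day = 86164 / 6989.3 = 12.328.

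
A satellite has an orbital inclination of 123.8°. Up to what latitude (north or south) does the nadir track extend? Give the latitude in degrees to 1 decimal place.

56.2°

Retrograde orbit: the ground track reaches ±(180° − i) = ±(180 − 123.8) = ±56.2°.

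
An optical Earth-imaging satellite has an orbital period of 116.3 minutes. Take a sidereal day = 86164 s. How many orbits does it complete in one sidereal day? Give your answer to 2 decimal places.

12.35

T = 116.3 min = 6978.0 s.
Orbits per sidereal day = 86164 / 6978.0 = 12.348.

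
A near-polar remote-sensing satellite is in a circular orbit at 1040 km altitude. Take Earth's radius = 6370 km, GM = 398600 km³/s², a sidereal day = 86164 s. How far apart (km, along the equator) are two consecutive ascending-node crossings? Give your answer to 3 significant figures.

Semi-major axis a = 6370 + 1040 = 7410 km. Period T = 2π√(a³/μ) = 2π√(7410³/398600) = 6348.0 s = 105.80 min.
During one orbit Earth rotates (6348.0 / 86164) × 360° = 26.52°.
At the equator that is 26.52° × (2π·6370/360) km/° = 26.52 × 111.2 = 2949 km.

2950 km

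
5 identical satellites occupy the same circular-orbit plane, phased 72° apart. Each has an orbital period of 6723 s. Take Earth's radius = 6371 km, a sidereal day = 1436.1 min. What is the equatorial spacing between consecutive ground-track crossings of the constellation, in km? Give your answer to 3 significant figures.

625 km

Single-satellite node shift = (6723.0/86166) × 360° = 28.09°.
With 5 satellites evenly phased, successive equator crossings are 28.09/5 = 5.618° apart.
That is 5.618 × 111.2 = 625 km at the equator.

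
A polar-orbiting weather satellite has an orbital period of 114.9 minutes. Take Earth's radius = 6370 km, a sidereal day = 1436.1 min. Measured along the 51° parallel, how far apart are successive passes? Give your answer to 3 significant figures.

2020 km

T = 114.9 min = 6894.0 s.
Node shift per orbit = (6894.0/86166) × 360° = 28.80°.
Equatorial spacing = 28.80 × 111.2 km/° = 3202 km.
At 51° latitude, spacing = 3202 × cos(51°) = 2015 km.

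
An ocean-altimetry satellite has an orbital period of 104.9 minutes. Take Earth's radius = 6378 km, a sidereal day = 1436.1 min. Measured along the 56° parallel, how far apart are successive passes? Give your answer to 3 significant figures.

T = 104.9 min = 6294.0 s.
Node shift per orbit = (6294.0/86166) × 360° = 26.30°.
Equatorial spacing = 26.30 × 111.3 km/° = 2927 km.
At 56° latitude, spacing = 2927 × cos(56°) = 1637 km.

1640 km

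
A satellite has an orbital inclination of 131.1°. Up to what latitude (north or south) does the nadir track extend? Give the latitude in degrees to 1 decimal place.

Retrograde orbit: the ground track reaches ±(180° − i) = ±(180 − 131.1) = ±48.9°.

48.9°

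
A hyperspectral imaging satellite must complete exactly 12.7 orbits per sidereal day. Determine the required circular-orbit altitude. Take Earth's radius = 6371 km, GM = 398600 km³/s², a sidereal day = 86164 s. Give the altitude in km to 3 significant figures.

1370 km

Required period T = 86164 / 12.7 = 6784.6 s.
From T = 2π√(a³/μ): a = (μ T²/4π²)^(1/3) = (398600 × 6784.6² / 4π²)^(1/3) = 7746 km.
Altitude h = a − R = 7746 − 6371 = 1375 km.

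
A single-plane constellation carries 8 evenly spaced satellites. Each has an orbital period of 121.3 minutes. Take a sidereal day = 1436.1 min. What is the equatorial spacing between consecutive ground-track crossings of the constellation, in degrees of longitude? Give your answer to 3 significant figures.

3.80°

T = 121.3 min = 7278.0 s.
Single-satellite node shift = (7278.0/86166) × 360° = 30.41°.
With 8 satellites evenly phased, successive equator crossings are 30.41/8 = 3.801° apart.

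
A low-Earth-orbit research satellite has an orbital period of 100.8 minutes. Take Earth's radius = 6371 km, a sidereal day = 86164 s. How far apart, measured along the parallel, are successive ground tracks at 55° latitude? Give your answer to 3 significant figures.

1610 km

T = 100.8 min = 6048.0 s.
Node shift per orbit = (6048.0/86164) × 360° = 25.27°.
Equatorial spacing = 25.27 × 111.2 km/° = 2810 km.
At 55° latitude, spacing = 2810 × cos(55°) = 1612 km.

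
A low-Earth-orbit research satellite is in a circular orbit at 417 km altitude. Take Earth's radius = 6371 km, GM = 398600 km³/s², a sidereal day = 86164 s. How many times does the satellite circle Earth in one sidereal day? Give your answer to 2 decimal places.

15.48

Semi-major axis a = 6371 + 417 = 6788 km. Period T = 2π√(a³/μ) = 2π√(6788³/398600) = 5565.8 s = 92.76 min.
Orbits per sidereal day = 86164 / 5565.8 = 15.481.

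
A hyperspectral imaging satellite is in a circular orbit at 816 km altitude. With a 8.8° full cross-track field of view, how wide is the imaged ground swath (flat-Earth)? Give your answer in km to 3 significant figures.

Half-angle = 8.8°/2 = 4.4°.
Swath width ≈ 2h·tan(θ/2) = 2 × 816 × tan(4.4°) = 125.6 km.

126 km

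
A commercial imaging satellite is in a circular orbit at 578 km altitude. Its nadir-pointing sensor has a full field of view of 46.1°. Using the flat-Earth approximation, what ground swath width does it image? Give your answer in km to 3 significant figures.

Half-angle = 46.1°/2 = 23.05°.
Swath width ≈ 2h·tan(θ/2) = 2 × 578 × tan(23.05°) = 491.9 km.

492 km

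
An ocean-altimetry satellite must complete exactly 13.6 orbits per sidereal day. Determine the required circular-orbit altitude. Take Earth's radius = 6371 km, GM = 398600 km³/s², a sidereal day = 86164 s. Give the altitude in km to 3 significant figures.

Required period T = 86164 / 13.6 = 6335.6 s.
From T = 2π√(a³/μ): a = (μ T²/4π²)^(1/3) = (398600 × 6335.6² / 4π²)^(1/3) = 7400 km.
Altitude h = a − R = 7400 − 6371 = 1029 km.

1030 km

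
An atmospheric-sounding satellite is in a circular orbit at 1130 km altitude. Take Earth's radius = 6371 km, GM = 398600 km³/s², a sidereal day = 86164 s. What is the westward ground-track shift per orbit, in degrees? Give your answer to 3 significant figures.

Semi-major axis a = 6371 + 1130 = 7501 km. Period T = 2π√(a³/μ) = 2π√(7501³/398600) = 6465.3 s = 107.76 min.
During one orbit Earth rotates (6465.3 / 86164) × 360° = 27.01°.

27.0°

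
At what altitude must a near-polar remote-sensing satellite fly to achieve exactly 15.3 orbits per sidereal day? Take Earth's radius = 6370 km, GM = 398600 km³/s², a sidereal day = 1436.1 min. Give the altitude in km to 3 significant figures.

Required period T = 86166 / 15.3 = 5631.8 s.
From T = 2π√(a³/μ): a = (μ T²/4π²)^(1/3) = (398600 × 5631.8² / 4π²)^(1/3) = 6842 km.
Altitude h = a − R = 6842 − 6370 = 472 km.

472 km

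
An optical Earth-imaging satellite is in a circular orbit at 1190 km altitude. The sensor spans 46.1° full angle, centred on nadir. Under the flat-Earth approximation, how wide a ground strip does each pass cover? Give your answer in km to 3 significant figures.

Half-angle = 46.1°/2 = 23.05°.
Swath width ≈ 2h·tan(θ/2) = 2 × 1190 × tan(23.05°) = 1012.7 km.

1010 km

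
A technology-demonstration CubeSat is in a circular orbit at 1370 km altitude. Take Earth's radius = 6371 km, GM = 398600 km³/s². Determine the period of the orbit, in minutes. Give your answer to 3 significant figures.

Semi-major axis a = 6371 + 1370 = 7741 km. Period T = 2π√(a³/μ) = 2π√(7741³/398600) = 6778.1 s = 112.97 min.

113 min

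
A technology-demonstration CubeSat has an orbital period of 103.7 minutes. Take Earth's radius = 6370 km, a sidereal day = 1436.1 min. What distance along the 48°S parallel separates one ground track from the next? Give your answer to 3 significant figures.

1930 km

T = 103.7 min = 6222.0 s.
Node shift per orbit = (6222.0/86166) × 360° = 26.00°.
Equatorial spacing = 26.00 × 111.2 km/° = 2890 km.
At 48° latitude, spacing = 2890 × cos(48°) = 1934 km.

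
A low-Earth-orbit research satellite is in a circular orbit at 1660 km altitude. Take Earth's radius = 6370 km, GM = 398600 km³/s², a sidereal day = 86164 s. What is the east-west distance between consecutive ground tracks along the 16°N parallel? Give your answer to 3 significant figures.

Semi-major axis a = 6370 + 1660 = 8030 km. Period T = 2π√(a³/μ) = 2π√(8030³/398600) = 7161.2 s = 119.35 min.
Node shift per orbit = (7161.2/86164) × 360° = 29.92°.
Equatorial spacing = 29.92 × 111.2 km/° = 3326 km.
At 16° latitude, spacing = 3326 × cos(16°) = 3198 km.

3200 km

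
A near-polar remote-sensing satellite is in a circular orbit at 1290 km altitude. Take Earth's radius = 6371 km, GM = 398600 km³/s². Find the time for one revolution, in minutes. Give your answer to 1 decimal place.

111.2 min

Semi-major axis a = 6371 + 1290 = 7661 km. Period T = 2π√(a³/μ) = 2π√(7661³/398600) = 6673.3 s = 111.22 min.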